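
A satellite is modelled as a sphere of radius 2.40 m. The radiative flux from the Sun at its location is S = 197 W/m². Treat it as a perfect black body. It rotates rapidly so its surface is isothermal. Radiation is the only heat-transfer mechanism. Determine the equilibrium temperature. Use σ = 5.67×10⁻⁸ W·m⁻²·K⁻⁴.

T ≈ 172 K

At equilibrium, absorbed power = emitted power.
Absorbing cross-section = πr² = 18.10 m²; emitting surface = 4πr² = 72.38 m² (ratio 4).
S·A_cross = εσ·A_surf·T⁴  ⇒  T⁴ = S/(4σ).
T⁴ = 1.00·197/(4·5.67×10⁻⁸) = 8.686×10⁸ K⁴.
T = (8.686×10⁸)^(1/4).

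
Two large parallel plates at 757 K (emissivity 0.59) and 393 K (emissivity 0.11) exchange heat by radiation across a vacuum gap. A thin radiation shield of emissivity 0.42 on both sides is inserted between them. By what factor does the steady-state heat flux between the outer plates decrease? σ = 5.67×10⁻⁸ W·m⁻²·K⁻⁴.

factor ≈ 1.38

Without shield: q₀ = σΔ(T⁴)/(1/ε₁+1/ε₂−1) with denominator 9.786.
With shield the two gaps are in series; the resistances add: (1/ε₁+1/ε_s−1)+(1/ε_s+1/ε₂−1) = 3.076+10.47 = 13.55.
Heat-flux ratio q₀/q = 13.55/9.786.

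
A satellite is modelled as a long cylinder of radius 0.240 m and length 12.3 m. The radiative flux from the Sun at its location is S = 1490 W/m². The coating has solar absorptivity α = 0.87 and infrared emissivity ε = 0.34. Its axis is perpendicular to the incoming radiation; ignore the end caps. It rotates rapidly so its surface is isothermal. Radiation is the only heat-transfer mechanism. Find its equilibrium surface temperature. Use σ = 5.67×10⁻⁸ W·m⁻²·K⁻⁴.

At equilibrium, absorbed power = emitted power.
Absorbing cross-section = 2rL = 5.904 m²; emitting surface = 2πrL = 18.55 m² (ratio π).
αS·A_cross = εσ·A_surf·T⁴  ⇒  T⁴ = αS/(ε·πσ).
T⁴ = 0.870·1490/(0.34·π·5.67×10⁻⁸) = 2.140×10¹⁰ K⁴.
T = (2.140×10¹⁰)^(1/4).

T ≈ 382 K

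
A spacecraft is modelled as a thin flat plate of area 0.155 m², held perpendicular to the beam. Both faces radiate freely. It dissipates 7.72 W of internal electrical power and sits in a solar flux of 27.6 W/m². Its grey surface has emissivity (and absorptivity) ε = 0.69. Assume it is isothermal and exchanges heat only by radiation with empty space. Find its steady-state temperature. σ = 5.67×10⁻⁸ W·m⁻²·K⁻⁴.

At steady state, absorbed solar power + internal power = radiated power.
Absorbed: α·S·A_cross = 0.69·27.6·0.1550 = 2.952 W (cross-section A).
Total input = 2.952 + 7.72 = 10.67 W.
Radiated: εσ·A_surf·T⁴ with A_surf = 2A = 0.3100 m².
T⁴ = 10.67/(0.69·5.67×10⁻⁸·0.3100) = 8.799×10⁸ K⁴.

T ≈ 172 K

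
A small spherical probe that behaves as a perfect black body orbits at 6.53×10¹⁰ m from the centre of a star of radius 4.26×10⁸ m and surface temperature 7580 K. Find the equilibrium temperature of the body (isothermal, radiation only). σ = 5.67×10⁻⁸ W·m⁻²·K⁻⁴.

The star's surface emits σT_*⁴; at distance d the flux is S = σT_*⁴(R_*/d)².
S = 5.67×10⁻⁸·(7580)⁴·(4.26×10⁸/6.53×10¹⁰)² = 7966 W/m².
For an isothermal sphere T⁴ = (1−a)S/(4σ) = 3.512×10¹⁰ K⁴.

T ≈ 433 K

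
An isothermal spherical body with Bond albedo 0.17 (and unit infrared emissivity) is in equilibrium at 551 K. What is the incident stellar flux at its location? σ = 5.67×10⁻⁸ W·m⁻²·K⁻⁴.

(1−a)S·πr² = σ·4πr²·T⁴ ⇒ S = 4σT⁴/(1−a).
S = 4·5.67×10⁻⁸·9.217×10¹⁰/0.830.

S ≈ 25200 W/m²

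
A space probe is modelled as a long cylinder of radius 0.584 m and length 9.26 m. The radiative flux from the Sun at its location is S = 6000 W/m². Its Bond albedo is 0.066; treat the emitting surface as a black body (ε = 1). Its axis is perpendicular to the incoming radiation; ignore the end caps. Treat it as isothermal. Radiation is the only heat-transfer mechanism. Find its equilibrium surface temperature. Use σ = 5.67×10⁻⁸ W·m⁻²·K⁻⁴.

T ≈ 421 K

At equilibrium, absorbed power = emitted power.
Absorbing cross-section = 2rL = 10.82 m²; emitting surface = 2πrL = 33.98 m² (ratio π).
(1−a)S·A_cross = εσ·A_surf·T⁴  ⇒  T⁴ = (1−a)S/(πσ).
T⁴ = 0.934·6000/(π·5.67×10⁻⁸) = 3.146×10¹⁰ K⁴.
T = (3.146×10¹⁰)^(1/4).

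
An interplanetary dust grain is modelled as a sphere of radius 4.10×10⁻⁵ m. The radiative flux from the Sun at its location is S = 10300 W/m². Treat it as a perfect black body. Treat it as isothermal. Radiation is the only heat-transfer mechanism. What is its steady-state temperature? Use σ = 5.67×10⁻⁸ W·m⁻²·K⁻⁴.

T ≈ 462 K

At equilibrium, absorbed power = emitted power.
Absorbing cross-section = πr² = 5.281×10⁻⁹ m²; emitting surface = 4πr² = 2.112×10⁻⁸ m² (ratio 4).
S·A_cross = εσ·A_surf·T⁴  ⇒  T⁴ = S/(4σ).
T⁴ = 1.00·10300/(4·5.67×10⁻⁸) = 4.541×10¹⁰ K⁴.
T = (4.541×10¹⁰)^(1/4).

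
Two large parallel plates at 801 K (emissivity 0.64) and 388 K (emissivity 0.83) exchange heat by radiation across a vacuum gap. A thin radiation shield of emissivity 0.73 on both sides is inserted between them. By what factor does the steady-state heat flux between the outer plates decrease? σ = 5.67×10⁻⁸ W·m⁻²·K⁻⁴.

factor ≈ 1.98

Without shield: q₀ = σΔ(T⁴)/(1/ε₁+1/ε₂−1) with denominator 1.767.
With shield the two gaps are in series; the resistances add: (1/ε₁+1/ε_s−1)+(1/ε_s+1/ε₂−1) = 1.932+1.575 = 3.507.
Heat-flux ratio q₀/q = 3.507/1.767.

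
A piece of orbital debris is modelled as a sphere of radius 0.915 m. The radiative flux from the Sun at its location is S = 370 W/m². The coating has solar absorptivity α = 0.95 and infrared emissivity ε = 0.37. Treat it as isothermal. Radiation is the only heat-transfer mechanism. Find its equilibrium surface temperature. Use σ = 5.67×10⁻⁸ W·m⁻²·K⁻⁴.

At equilibrium, absorbed power = emitted power.
Absorbing cross-section = πr² = 2.630 m²; emitting surface = 4πr² = 10.52 m² (ratio 4).
αS·A_cross = εσ·A_surf·T⁴  ⇒  T⁴ = αS/(ε·4σ).
T⁴ = 0.950·370/(0.37·4·5.67×10⁻⁸) = 4.189×10⁹ K⁴.
T = (4.189×10⁹)^(1/4).

T ≈ 254 K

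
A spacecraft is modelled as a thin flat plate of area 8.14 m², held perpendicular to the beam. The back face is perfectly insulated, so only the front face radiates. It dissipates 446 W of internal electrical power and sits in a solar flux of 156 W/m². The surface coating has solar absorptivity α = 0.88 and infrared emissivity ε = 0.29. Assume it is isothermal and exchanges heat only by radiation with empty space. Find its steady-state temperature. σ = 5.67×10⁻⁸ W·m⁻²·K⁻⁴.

T ≈ 329 K

At steady state, absorbed solar power + internal power = radiated power.
Absorbed: α·S·A_cross = 0.88·156·8.140 = 1117 W (cross-section A).
Total input = 1117 + 446 = 1563 W.
Radiated: εσ·A_surf·T⁴ with A_surf = A = 8.140 m².
T⁴ = 1563/(0.29·5.67×10⁻⁸·8.140) = 1.168×10¹⁰ K⁴.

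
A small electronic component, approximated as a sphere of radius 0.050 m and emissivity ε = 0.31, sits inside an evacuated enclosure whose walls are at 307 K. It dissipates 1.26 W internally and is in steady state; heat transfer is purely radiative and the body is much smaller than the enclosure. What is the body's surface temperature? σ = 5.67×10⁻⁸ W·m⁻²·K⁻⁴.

For a small grey body in a large enclosure, net radiated power = εσA(T⁴ − T_w⁴).
Steady state: P = εσA(T⁴ − T_w⁴) with A = 4πr² = 0.03142 m².
T⁴ = P/(εσA) + T_w⁴ = 1.26/(0.31·5.67×10⁻⁸·0.03142) + (307)⁴
    = 2.282×10⁹ + 8.883×10⁹ = 1.116×10¹⁰ K⁴.

T ≈ 325 K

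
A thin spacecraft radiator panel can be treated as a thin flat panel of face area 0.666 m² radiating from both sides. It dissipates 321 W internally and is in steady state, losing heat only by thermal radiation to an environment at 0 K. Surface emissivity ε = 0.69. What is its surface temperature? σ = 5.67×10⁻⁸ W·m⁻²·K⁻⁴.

Steady state: internal power = radiated power, P = εσA T⁴.
Radiating area A = 2·0.666 = 1.332 m².
T⁴ = P/(εσA) = 321/(0.69·5.67×10⁻⁸·1.332) = 6.160×10⁹ K⁴.
T = (6.160×10⁹)^(1/4).

T ≈ 280 K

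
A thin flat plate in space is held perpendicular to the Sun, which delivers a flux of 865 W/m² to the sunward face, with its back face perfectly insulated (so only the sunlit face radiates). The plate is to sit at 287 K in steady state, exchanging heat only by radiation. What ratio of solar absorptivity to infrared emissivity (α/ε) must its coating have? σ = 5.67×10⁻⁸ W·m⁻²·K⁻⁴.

α/ε ≈ 0.445

Balance: αS·A = εσ·1A·T⁴ ⇒ α/ε = σT⁴/S.
α/ε = 5.67×10⁻⁸·(287)⁴/865 = 5.67×10⁻⁸·6.785×10⁹/865.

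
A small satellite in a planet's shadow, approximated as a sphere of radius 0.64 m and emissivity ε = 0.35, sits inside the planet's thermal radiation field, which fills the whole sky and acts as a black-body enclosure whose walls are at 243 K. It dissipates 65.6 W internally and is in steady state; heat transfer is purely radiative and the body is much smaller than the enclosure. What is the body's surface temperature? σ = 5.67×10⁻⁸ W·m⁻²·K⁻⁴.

For a small grey body in a large enclosure, net radiated power = εσA(T⁴ − T_w⁴).
Steady state: P = εσA(T⁴ − T_w⁴) with A = 4πr² = 5.147 m².
T⁴ = P/(εσA) + T_w⁴ = 65.6/(0.35·5.67×10⁻⁸·5.147) + (243)⁴
    = 6.422×10⁸ + 3.487×10⁹ = 4.129×10⁹ K⁴.

T ≈ 253 K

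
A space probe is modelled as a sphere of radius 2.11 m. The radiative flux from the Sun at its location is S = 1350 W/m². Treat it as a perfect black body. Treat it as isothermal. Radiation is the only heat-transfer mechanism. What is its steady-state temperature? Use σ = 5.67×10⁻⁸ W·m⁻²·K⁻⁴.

At equilibrium, absorbed power = emitted power.
Absorbing cross-section = πr² = 13.99 m²; emitting surface = 4πr² = 55.95 m² (ratio 4).
S·A_cross = εσ·A_surf·T⁴  ⇒  T⁴ = S/(4σ).
T⁴ = 1.00·1350/(4·5.67×10⁻⁸) = 5.952×10⁹ K⁴.
T = (5.952×10⁹)^(1/4).

T ≈ 278 K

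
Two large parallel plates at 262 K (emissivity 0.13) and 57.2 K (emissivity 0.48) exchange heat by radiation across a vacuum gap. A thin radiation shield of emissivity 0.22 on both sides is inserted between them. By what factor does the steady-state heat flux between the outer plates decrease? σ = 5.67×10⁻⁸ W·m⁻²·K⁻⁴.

Without shield: q₀ = σΔ(T⁴)/(1/ε₁+1/ε₂−1) with denominator 8.776.
With shield the two gaps are in series; the resistances add: (1/ε₁+1/ε_s−1)+(1/ε_s+1/ε₂−1) = 11.24+5.629 = 16.87.
Heat-flux ratio q₀/q = 16.87/8.776.

factor ≈ 1.92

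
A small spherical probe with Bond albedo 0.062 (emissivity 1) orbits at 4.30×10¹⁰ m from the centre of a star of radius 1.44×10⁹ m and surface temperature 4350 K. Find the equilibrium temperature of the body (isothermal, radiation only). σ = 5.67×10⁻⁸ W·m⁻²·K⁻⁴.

The star's surface emits σT_*⁴; at distance d the flux is S = σT_*⁴(R_*/d)².
S = 5.67×10⁻⁸·(4350)⁴·(1.44×10⁹/4.30×10¹⁰)² = 22770 W/m².
For an isothermal sphere T⁴ = (1−a)S/(4σ) = 9.416×10¹⁰ K⁴.

T ≈ 554 K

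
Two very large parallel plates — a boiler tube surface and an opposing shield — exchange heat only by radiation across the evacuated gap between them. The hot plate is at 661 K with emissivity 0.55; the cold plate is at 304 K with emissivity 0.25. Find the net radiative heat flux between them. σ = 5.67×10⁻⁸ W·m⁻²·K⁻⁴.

q ≈ 2150 W/m²

For two infinite grey parallel plates, q = σ(T₁⁴ − T₂⁴)/(1/ε₁ + 1/ε₂ − 1).
T₁⁴ − T₂⁴ = 1.909×10¹¹ − 8.541×10⁹ = 1.824×10¹¹ K⁴.
1/ε₁ + 1/ε₂ − 1 = 1.818 + 4.000 − 1 = 4.818.
q = 5.67×10⁻⁸ × 1.824×10¹¹ / 4.818.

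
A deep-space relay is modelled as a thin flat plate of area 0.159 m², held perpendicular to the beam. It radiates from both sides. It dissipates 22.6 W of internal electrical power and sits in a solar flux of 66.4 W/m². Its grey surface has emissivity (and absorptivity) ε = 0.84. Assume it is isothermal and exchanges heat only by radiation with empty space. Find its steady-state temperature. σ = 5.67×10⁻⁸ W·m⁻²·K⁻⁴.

At steady state, absorbed solar power + internal power = radiated power.
Absorbed: α·S·A_cross = 0.84·66.4·0.1590 = 8.868 W (cross-section A).
Total input = 8.868 + 22.6 = 31.47 W.
Radiated: εσ·A_surf·T⁴ with A_surf = 2A = 0.3180 m².
T⁴ = 31.47/(0.84·5.67×10⁻⁸·0.3180) = 2.078×10⁹ K⁴.

T ≈ 213 K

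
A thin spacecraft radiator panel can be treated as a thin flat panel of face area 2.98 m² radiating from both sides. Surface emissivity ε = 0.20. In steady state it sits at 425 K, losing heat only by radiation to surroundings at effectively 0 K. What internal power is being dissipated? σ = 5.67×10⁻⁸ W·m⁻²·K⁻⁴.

Steady state: P = εσA T⁴.
A = 2·2.98 = 5.960 m²; T⁴ = (425)⁴ = 3.263×10¹⁰ K⁴.
P = 0.20 × 5.67×10⁻⁸ × 5.960 × 3.263×10¹⁰.

P ≈ 2210 W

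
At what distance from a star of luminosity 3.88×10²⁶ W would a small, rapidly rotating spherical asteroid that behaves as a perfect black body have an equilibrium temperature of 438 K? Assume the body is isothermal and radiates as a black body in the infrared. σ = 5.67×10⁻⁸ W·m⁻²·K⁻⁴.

For an isothermal black-emitting sphere, (1−a)S·πr² = σ·4πr²·T⁴ ⇒ S = 4σT⁴/(1−a).
S = 4·5.67×10⁻⁸·(438)⁴/1.00 = 8347 W/m².
Flux falls as S = L/(4πd²), so d = √(L/(4πS)) = √(3.88×10²⁶/(4π·8347)).

d ≈ 6.08×10¹⁰ m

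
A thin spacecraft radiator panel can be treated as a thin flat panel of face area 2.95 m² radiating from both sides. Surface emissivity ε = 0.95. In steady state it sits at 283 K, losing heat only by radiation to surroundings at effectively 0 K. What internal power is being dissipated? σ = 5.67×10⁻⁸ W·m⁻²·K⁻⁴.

P ≈ 2040 W

Steady state: P = εσA T⁴.
A = 2·2.95 = 5.900 m²; T⁴ = (283)⁴ = 6.414×10⁹ K⁴.
P = 0.95 × 5.67×10⁻⁸ × 5.900 × 6.414×10⁹.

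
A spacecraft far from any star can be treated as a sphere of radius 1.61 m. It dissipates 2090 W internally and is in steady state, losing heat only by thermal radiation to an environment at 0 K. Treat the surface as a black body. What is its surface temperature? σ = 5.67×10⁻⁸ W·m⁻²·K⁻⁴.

T ≈ 183 K

Steady state: internal power = radiated power, P = εσA T⁴.
Radiating area A = 4πr² = 32.57 m².
T⁴ = P/(εσA) = 2090/(1.0·5.67×10⁻⁸·32.57) = 1.132×10⁹ K⁴.
T = (1.132×10⁹)^(1/4).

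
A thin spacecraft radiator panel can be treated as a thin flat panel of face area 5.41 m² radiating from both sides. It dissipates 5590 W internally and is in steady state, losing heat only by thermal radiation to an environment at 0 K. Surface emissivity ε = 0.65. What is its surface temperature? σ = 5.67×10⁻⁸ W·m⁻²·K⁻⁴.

Steady state: internal power = radiated power, P = εσA T⁴.
Radiating area A = 2·5.41 = 10.82 m².
T⁴ = P/(εσA) = 5590/(0.65·5.67×10⁻⁸·10.82) = 1.402×10¹⁰ K⁴.
T = (1.402×10¹⁰)^(1/4).

T ≈ 344 K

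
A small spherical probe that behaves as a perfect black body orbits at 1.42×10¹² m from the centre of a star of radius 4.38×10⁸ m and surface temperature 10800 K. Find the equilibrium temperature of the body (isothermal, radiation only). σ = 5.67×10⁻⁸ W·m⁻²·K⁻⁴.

T ≈ 134 K

The star's surface emits σT_*⁴; at distance d the flux is S = σT_*⁴(R_*/d)².
S = 5.67×10⁻⁸·(10800)⁴·(4.38×10⁸/1.42×10¹²)² = 73.39 W/m².
For an isothermal sphere T⁴ = (1−a)S/(4σ) = 3.236×10⁸ K⁴.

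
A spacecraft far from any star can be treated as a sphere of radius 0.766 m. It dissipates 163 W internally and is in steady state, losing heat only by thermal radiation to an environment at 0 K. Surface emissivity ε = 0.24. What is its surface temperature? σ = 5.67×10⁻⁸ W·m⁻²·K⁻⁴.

T ≈ 201 K

Steady state: internal power = radiated power, P = εσA T⁴.
Radiating area A = 4πr² = 7.373 m².
T⁴ = P/(εσA) = 163/(0.24·5.67×10⁻⁸·7.373) = 1.625×10⁹ K⁴.
T = (1.625×10⁹)^(1/4).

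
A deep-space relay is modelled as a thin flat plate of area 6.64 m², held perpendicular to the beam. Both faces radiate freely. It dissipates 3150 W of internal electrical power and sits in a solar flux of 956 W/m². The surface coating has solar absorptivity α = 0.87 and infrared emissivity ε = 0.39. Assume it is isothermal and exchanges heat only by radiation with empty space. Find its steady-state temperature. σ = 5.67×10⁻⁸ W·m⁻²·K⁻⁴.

At steady state, absorbed solar power + internal power = radiated power.
Absorbed: α·S·A_cross = 0.87·956·6.640 = 5523 W (cross-section A).
Total input = 5523 + 3150 = 8673 W.
Radiated: εσ·A_surf·T⁴ with A_surf = 2A = 13.28 m².
T⁴ = 8673/(0.39·5.67×10⁻⁸·13.28) = 2.953×10¹⁰ K⁴.

T ≈ 415 K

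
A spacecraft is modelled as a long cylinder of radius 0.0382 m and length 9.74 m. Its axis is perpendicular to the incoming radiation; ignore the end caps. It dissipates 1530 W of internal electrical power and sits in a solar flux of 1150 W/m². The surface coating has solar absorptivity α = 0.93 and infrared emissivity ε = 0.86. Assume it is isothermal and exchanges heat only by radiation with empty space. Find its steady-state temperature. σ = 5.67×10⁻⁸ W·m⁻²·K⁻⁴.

T ≈ 378 K

At steady state, absorbed solar power + internal power = radiated power.
Absorbed: α·S·A_cross = 0.93·1150·0.7441 = 795.9 W (cross-section 2rL).
Total input = 795.9 + 1530 = 2326 W.
Radiated: εσ·A_surf·T⁴ with A_surf = 2πrL = 2.338 m².
T⁴ = 2326/(0.86·5.67×10⁻⁸·2.338) = 2.040×10¹⁰ K⁴.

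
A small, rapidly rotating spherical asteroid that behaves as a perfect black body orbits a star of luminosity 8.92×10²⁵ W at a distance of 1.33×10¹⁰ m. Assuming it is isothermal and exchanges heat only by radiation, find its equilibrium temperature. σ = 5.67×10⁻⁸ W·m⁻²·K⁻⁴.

T ≈ 649 K

First find the stellar flux at distance d: S = L/(4πd²) = 8.92×10²⁵/(4π·(1.33×10¹⁰)²) = 40130 W/m².
For an isothermal sphere, absorbed (1−a)S·πr² = emitted σ·4πr²·T⁴, so T⁴ = (1−a)S/(4σ).
T⁴ = 1.00·40130/(4·5.67×10⁻⁸) = 1.769×10¹¹ K⁴.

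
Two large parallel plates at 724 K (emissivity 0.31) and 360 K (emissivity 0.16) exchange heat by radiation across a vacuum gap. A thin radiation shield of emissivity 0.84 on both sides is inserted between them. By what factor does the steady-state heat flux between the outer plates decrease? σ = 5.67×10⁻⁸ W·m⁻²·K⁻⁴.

factor ≈ 1.16

Without shield: q₀ = σΔ(T⁴)/(1/ε₁+1/ε₂−1) with denominator 8.476.
With shield the two gaps are in series; the resistances add: (1/ε₁+1/ε_s−1)+(1/ε_s+1/ε₂−1) = 3.416+6.440 = 9.857.
Heat-flux ratio q₀/q = 9.857/8.476.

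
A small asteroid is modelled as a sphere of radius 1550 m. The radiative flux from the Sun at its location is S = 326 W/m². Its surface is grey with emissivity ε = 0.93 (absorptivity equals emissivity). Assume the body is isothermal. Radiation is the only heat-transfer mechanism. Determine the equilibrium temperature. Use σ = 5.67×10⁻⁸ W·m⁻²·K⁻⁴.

T ≈ 195 K

At equilibrium, absorbed power = emitted power.
Absorbing cross-section = πr² = 7.548×10⁶ m²; emitting surface = 4πr² = 3.019×10⁷ m² (ratio 4).
εS·A_cross = εσ·A_surf·T⁴  ⇒  T⁴ = S/(4σ)   (ε cancels).
T⁴ = 326/(4·5.67×10⁻⁸) = 1.437×10⁹ K⁴.
T = (1.437×10⁹)^(1/4).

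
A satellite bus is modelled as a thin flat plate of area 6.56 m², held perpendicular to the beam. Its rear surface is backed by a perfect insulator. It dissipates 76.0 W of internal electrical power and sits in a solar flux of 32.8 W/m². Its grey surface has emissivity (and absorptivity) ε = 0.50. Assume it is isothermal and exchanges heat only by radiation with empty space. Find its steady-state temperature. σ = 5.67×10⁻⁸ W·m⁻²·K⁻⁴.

At steady state, absorbed solar power + internal power = radiated power.
Absorbed: α·S·A_cross = 0.50·32.8·6.560 = 107.6 W (cross-section A).
Total input = 107.6 + 76.0 = 183.6 W.
Radiated: εσ·A_surf·T⁴ with A_surf = A = 6.560 m².
T⁴ = 183.6/(0.50·5.67×10⁻⁸·6.560) = 9.871×10⁸ K⁴.

T ≈ 177 K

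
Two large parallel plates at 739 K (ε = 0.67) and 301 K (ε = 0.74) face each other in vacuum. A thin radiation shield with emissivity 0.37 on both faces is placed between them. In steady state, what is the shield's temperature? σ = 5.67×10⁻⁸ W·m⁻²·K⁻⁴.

In steady state the net flux on the hot side equals that on the cold side.
σ(T₁⁴−T_s⁴)/D₁ = σ(T_s⁴−T₂⁴)/D₂, with D₁ = 1/ε₁+1/ε_s−1 = 3.195, D₂ = 1/ε_s+1/ε₂−1 = 3.054.
Solve for T_s⁴: T_s⁴ = (D₂·T₁⁴ + D₁·T₂⁴)/(D₁+D₂) = 1.500×10¹¹ K⁴.

T_s ≈ 622 K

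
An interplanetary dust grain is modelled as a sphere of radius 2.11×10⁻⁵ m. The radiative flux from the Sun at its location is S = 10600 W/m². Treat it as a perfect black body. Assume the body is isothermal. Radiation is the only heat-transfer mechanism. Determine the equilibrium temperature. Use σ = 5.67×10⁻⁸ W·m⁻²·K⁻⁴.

T ≈ 465 K

At equilibrium, absorbed power = emitted power.
Absorbing cross-section = πr² = 1.399×10⁻⁹ m²; emitting surface = 4πr² = 5.595×10⁻⁹ m² (ratio 4).
S·A_cross = εσ·A_surf·T⁴  ⇒  T⁴ = S/(4σ).
T⁴ = 1.00·10600/(4·5.67×10⁻⁸) = 4.674×10¹⁰ K⁴.
T = (4.674×10¹⁰)^(1/4).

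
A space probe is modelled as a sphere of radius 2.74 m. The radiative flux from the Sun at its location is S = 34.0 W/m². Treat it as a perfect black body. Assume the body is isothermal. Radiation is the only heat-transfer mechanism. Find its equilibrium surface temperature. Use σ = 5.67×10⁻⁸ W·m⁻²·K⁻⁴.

T ≈ 111 K

At equilibrium, absorbed power = emitted power.
Absorbing cross-section = πr² = 23.59 m²; emitting surface = 4πr² = 94.34 m² (ratio 4).
S·A_cross = εσ·A_surf·T⁴  ⇒  T⁴ = S/(4σ).
T⁴ = 1.00·34.0/(4·5.67×10⁻⁸) = 1.499×10⁸ K⁴.
T = (1.499×10⁸)^(1/4).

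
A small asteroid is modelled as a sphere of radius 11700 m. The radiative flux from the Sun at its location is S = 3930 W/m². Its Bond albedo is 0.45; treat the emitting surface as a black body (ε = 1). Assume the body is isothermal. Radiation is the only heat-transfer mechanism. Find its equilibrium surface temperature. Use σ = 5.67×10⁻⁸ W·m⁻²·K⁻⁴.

At equilibrium, absorbed power = emitted power.
Absorbing cross-section = πr² = 4.301×10⁸ m²; emitting surface = 4πr² = 1.720×10⁹ m² (ratio 4).
(1−a)S·A_cross = εσ·A_surf·T⁴  ⇒  T⁴ = (1−a)S/(4σ).
T⁴ = 0.550·3930/(4·5.67×10⁻⁸) = 9.530×10⁹ K⁴.
T = (9.530×10⁹)^(1/4).

T ≈ 312 K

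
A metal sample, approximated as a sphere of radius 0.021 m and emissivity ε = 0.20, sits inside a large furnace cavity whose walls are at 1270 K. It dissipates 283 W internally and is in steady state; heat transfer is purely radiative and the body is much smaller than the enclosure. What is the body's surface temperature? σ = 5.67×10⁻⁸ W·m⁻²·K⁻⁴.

T ≈ 1630 K

For a small grey body in a large enclosure, net radiated power = εσA(T⁴ − T_w⁴).
Steady state: P = εσA(T⁴ − T_w⁴) with A = 4πr² = 0.005542 m².
T⁴ = P/(εσA) + T_w⁴ = 283/(0.20·5.67×10⁻⁸·0.005542) + (1270)⁴
    = 4.503×10¹² + 2.601×10¹² = 7.105×10¹² K⁴.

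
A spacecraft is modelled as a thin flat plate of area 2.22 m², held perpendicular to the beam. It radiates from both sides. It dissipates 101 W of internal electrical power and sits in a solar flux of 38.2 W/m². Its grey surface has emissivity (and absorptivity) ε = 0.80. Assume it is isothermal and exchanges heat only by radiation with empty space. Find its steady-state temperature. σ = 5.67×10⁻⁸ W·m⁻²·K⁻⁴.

T ≈ 170 K

At steady state, absorbed solar power + internal power = radiated power.
Absorbed: α·S·A_cross = 0.80·38.2·2.220 = 67.84 W (cross-section A).
Total input = 67.84 + 101 = 168.8 W.
Radiated: εσ·A_surf·T⁴ with A_surf = 2A = 4.440 m².
T⁴ = 168.8/(0.80·5.67×10⁻⁸·4.440) = 8.384×10⁸ K⁴.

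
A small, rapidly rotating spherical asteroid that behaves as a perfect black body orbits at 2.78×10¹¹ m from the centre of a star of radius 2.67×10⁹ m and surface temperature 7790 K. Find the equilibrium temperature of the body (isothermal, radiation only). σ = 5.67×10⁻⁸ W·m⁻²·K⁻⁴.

The star's surface emits σT_*⁴; at distance d the flux is S = σT_*⁴(R_*/d)².
S = 5.67×10⁻⁸·(7790)⁴·(2.67×10⁹/2.78×10¹¹)² = 19260 W/m².
For an isothermal sphere T⁴ = (1−a)S/(4σ) = 8.492×10¹⁰ K⁴.

T ≈ 540 K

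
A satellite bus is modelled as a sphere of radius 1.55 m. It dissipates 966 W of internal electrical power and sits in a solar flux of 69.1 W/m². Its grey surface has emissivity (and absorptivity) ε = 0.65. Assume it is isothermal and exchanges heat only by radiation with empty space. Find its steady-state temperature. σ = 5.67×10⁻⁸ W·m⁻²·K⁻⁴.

T ≈ 185 K

At steady state, absorbed solar power + internal power = radiated power.
Absorbed: α·S·A_cross = 0.65·69.1·7.548 = 339.0 W (cross-section πr²).
Total input = 339.0 + 966 = 1305 W.
Radiated: εσ·A_surf·T⁴ with A_surf = 4πr² = 30.19 m².
T⁴ = 1305/(0.65·5.67×10⁻⁸·30.19) = 1.173×10⁹ K⁴.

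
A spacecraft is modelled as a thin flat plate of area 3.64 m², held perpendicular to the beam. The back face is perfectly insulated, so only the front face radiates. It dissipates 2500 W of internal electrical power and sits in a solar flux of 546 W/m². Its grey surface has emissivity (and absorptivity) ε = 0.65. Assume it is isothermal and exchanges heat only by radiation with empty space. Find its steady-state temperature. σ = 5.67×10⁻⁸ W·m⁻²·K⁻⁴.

At steady state, absorbed solar power + internal power = radiated power.
Absorbed: α·S·A_cross = 0.65·546·3.640 = 1292 W (cross-section A).
Total input = 1292 + 2500 = 3792 W.
Radiated: εσ·A_surf·T⁴ with A_surf = A = 3.640 m².
T⁴ = 3792/(0.65·5.67×10⁻⁸·3.640) = 2.827×10¹⁰ K⁴.

T ≈ 410 K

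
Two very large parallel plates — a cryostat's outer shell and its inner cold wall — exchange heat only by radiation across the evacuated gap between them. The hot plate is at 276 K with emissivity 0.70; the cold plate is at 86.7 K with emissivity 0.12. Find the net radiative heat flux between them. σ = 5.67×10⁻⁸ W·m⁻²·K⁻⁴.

q ≈ 37.2 W/m²

For two infinite grey parallel plates, q = σ(T₁⁴ − T₂⁴)/(1/ε₁ + 1/ε₂ − 1).
T₁⁴ − T₂⁴ = 5.803×10⁹ − 5.650×10⁷ = 5.746×10⁹ K⁴.
1/ε₁ + 1/ε₂ − 1 = 1.429 + 8.333 − 1 = 8.762.
q = 5.67×10⁻⁸ × 5.746×10⁹ / 8.762.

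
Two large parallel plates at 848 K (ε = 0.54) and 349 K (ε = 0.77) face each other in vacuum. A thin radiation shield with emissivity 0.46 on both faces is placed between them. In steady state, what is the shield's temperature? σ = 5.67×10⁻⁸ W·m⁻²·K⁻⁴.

In steady state the net flux on the hot side equals that on the cold side.
σ(T₁⁴−T_s⁴)/D₁ = σ(T_s⁴−T₂⁴)/D₂, with D₁ = 1/ε₁+1/ε_s−1 = 3.026, D₂ = 1/ε_s+1/ε₂−1 = 2.473.
Solve for T_s⁴: T_s⁴ = (D₂·T₁⁴ + D₁·T₂⁴)/(D₁+D₂) = 2.407×10¹¹ K⁴.

T_s ≈ 700 K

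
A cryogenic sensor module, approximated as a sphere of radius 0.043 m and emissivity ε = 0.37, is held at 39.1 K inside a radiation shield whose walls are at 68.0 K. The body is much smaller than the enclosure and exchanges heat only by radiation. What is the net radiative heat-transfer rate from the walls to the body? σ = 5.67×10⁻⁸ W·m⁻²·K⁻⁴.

P_net ≈ 0.00928 W

For a small grey body in a large enclosure: P_net = εσA(T_body⁴ − T_wall⁴).
A = 4πr² = 0.02324 m²; T_body⁴ − T_wall⁴ = 2.337×10⁶ − 2.138×10⁷ = -1.904×10⁷ K⁴.
|P_net| = 0.37·5.67×10⁻⁸·0.02324·1.904×10⁷.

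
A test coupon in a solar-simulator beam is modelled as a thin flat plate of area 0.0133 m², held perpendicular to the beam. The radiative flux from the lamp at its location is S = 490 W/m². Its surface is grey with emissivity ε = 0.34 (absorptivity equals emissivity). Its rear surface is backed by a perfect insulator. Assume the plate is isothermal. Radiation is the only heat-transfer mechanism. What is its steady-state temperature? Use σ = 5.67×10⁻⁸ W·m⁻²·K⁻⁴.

T ≈ 305 K

At equilibrium, absorbed power = emitted power.
Absorbing cross-section = A = 0.01330 m²; emitting surface = A = 0.01330 m² (ratio 1).
εS·A_cross = εσ·A_surf·T⁴  ⇒  T⁴ = S/(1σ)   (ε cancels).
T⁴ = 490/(1·5.67×10⁻⁸) = 8.642×10⁹ K⁴.
T = (8.642×10⁹)^(1/4).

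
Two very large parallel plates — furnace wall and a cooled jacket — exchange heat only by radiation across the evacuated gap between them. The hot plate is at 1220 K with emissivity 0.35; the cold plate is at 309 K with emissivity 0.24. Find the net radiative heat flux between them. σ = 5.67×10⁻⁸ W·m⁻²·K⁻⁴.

q ≈ 20800 W/m²

For two infinite grey parallel plates, q = σ(T₁⁴ − T₂⁴)/(1/ε₁ + 1/ε₂ − 1).
T₁⁴ − T₂⁴ = 2.215×10¹² − 9.117×10⁹ = 2.206×10¹² K⁴.
1/ε₁ + 1/ε₂ − 1 = 2.857 + 4.167 − 1 = 6.024.
q = 5.67×10⁻⁸ × 2.206×10¹² / 6.024.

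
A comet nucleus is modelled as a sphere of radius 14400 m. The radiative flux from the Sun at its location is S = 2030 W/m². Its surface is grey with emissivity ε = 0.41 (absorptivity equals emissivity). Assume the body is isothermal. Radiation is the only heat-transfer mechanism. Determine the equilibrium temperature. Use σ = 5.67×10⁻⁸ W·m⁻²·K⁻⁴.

At equilibrium, absorbed power = emitted power.
Absorbing cross-section = πr² = 6.514×10⁸ m²; emitting surface = 4πr² = 2.606×10⁹ m² (ratio 4).
εS·A_cross = εσ·A_surf·T⁴  ⇒  T⁴ = S/(4σ)   (ε cancels).
T⁴ = 2030/(4·5.67×10⁻⁸) = 8.951×10⁹ K⁴.
T = (8.951×10⁹)^(1/4).

T ≈ 308 K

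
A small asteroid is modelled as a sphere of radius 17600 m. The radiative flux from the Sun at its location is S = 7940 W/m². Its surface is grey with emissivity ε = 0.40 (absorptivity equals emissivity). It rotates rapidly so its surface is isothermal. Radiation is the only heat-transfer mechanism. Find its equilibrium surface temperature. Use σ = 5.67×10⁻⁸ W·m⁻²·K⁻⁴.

At equilibrium, absorbed power = emitted power.
Absorbing cross-section = πr² = 9.731×10⁸ m²; emitting surface = 4πr² = 3.893×10⁹ m² (ratio 4).
εS·A_cross = εσ·A_surf·T⁴  ⇒  T⁴ = S/(4σ)   (ε cancels).
T⁴ = 7940/(4·5.67×10⁻⁸) = 3.501×10¹⁰ K⁴.
T = (3.501×10¹⁰)^(1/4).

T ≈ 433 K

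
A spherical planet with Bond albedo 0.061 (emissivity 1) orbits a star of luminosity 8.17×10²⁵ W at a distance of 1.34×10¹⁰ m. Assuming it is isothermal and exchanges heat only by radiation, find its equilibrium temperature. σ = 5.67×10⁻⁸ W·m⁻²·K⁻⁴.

T ≈ 622 K

First find the stellar flux at distance d: S = L/(4πd²) = 8.17×10²⁵/(4π·(1.34×10¹⁰)²) = 36210 W/m².
For an isothermal sphere, absorbed (1−a)S·πr² = emitted σ·4πr²·T⁴, so T⁴ = (1−a)S/(4σ).
T⁴ = 0.939·36210/(4·5.67×10⁻⁸) = 1.499×10¹¹ K⁴.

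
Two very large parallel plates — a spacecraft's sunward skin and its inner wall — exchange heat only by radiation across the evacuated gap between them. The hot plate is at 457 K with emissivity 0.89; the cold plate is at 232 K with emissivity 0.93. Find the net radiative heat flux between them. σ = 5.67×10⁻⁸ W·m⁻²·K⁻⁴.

For two infinite grey parallel plates, q = σ(T₁⁴ − T₂⁴)/(1/ε₁ + 1/ε₂ − 1).
T₁⁴ − T₂⁴ = 4.362×10¹⁰ − 2.897×10⁹ = 4.072×10¹⁰ K⁴.
1/ε₁ + 1/ε₂ − 1 = 1.124 + 1.075 − 1 = 1.199.
q = 5.67×10⁻⁸ × 4.072×10¹⁰ / 1.199.

q ≈ 1930 W/m²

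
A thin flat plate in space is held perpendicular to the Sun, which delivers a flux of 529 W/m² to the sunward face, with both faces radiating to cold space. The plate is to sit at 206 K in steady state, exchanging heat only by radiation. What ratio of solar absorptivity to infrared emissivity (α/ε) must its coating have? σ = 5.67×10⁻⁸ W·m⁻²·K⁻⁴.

Balance: αS·A = εσ·2A·T⁴ ⇒ α/ε = 2σT⁴/S.
α/ε = 2·5.67×10⁻⁸·(206)⁴/529 = 2·5.67×10⁻⁸·1.801×10⁹/529.

α/ε ≈ 0.386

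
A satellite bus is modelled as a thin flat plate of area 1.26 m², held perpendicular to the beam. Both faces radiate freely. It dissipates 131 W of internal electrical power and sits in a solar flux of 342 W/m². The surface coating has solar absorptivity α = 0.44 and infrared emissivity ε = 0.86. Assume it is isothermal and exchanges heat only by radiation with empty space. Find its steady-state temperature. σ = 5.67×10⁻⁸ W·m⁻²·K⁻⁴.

At steady state, absorbed solar power + internal power = radiated power.
Absorbed: α·S·A_cross = 0.44·342·1.260 = 189.6 W (cross-section A).
Total input = 189.6 + 131 = 320.6 W.
Radiated: εσ·A_surf·T⁴ with A_surf = 2A = 2.520 m².
T⁴ = 320.6/(0.86·5.67×10⁻⁸·2.520) = 2.609×10⁹ K⁴.

T ≈ 226 K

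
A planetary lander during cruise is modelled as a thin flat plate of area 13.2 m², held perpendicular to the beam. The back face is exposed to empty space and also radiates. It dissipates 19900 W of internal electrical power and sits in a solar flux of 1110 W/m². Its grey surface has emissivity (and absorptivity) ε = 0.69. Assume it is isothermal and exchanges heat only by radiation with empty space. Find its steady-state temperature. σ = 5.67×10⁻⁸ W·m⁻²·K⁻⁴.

T ≈ 413 K

At steady state, absorbed solar power + internal power = radiated power.
Absorbed: α·S·A_cross = 0.69·1110·13.20 = 10110 W (cross-section A).
Total input = 10110 + 19900 = 30010 W.
Radiated: εσ·A_surf·T⁴ with A_surf = 2A = 26.40 m².
T⁴ = 30010/(0.69·5.67×10⁻⁸·26.40) = 2.906×10¹⁰ K⁴.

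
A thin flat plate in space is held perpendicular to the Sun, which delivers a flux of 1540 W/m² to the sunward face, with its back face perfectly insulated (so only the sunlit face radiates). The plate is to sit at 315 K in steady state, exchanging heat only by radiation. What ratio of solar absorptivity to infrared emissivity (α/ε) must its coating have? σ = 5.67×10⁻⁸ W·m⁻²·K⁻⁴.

α/ε ≈ 0.362

Balance: αS·A = εσ·1A·T⁴ ⇒ α/ε = σT⁴/S.
α/ε = 5.67×10⁻⁸·(315)⁴/1540 = 5.67×10⁻⁸·9.846×10⁹/1540.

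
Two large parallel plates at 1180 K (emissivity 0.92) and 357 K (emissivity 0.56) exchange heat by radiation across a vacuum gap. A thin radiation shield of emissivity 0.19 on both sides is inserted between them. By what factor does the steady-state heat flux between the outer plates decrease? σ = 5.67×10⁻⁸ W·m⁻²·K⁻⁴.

factor ≈ 6.09

Without shield: q₀ = σΔ(T⁴)/(1/ε₁+1/ε₂−1) with denominator 1.873.
With shield the two gaps are in series; the resistances add: (1/ε₁+1/ε_s−1)+(1/ε_s+1/ε₂−1) = 5.350+6.049 = 11.40.
Heat-flux ratio q₀/q = 11.40/1.873.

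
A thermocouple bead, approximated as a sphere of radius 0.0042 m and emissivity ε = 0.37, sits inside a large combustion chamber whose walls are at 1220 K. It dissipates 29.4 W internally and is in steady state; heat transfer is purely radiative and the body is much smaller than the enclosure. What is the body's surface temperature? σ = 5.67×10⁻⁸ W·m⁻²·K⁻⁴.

T ≈ 1710 K

For a small grey body in a large enclosure, net radiated power = εσA(T⁴ − T_w⁴).
Steady state: P = εσA(T⁴ − T_w⁴) with A = 4πr² = 2.217×10⁻⁴ m².
T⁴ = P/(εσA) + T_w⁴ = 29.4/(0.37·5.67×10⁻⁸·2.217×10⁻⁴) + (1220)⁴
    = 6.322×10¹² + 2.215×10¹² = 8.537×10¹² K⁴.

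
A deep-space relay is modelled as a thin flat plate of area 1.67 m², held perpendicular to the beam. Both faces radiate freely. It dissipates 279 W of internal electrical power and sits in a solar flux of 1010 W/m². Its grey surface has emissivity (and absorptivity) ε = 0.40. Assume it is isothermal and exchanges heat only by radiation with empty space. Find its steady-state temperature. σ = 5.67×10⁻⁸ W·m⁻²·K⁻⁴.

T ≈ 335 K

At steady state, absorbed solar power + internal power = radiated power.
Absorbed: α·S·A_cross = 0.40·1010·1.670 = 674.7 W (cross-section A).
Total input = 674.7 + 279 = 953.7 W.
Radiated: εσ·A_surf·T⁴ with A_surf = 2A = 3.340 m².
T⁴ = 953.7/(0.40·5.67×10⁻⁸·3.340) = 1.259×10¹⁰ K⁴.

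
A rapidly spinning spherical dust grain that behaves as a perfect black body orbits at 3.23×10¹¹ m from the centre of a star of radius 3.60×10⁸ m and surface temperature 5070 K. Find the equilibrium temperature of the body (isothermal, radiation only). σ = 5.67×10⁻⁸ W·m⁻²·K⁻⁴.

T ≈ 120 K

The star's surface emits σT_*⁴; at distance d the flux is S = σT_*⁴(R_*/d)².
S = 5.67×10⁻⁸·(5070)⁴·(3.60×10⁸/3.23×10¹¹)² = 46.54 W/m².
For an isothermal sphere T⁴ = (1−a)S/(4σ) = 2.052×10⁸ K⁴.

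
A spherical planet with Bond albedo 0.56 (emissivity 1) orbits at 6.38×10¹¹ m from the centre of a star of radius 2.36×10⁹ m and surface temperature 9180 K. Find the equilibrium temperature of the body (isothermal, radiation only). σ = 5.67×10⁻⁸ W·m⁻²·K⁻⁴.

The star's surface emits σT_*⁴; at distance d the flux is S = σT_*⁴(R_*/d)².
S = 5.67×10⁻⁸·(9180)⁴·(2.36×10⁹/6.38×10¹¹)² = 5510 W/m².
For an isothermal sphere T⁴ = (1−a)S/(4σ) = 1.069×10¹⁰ K⁴.

T ≈ 322 K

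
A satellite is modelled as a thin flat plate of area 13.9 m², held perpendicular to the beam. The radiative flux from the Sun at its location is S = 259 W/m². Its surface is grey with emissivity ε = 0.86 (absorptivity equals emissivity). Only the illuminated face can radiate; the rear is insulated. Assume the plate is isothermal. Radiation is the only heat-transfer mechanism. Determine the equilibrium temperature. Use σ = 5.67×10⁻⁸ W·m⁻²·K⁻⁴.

At equilibrium, absorbed power = emitted power.
Absorbing cross-section = A = 13.90 m²; emitting surface = A = 13.90 m² (ratio 1).
εS·A_cross = εσ·A_surf·T⁴  ⇒  T⁴ = S/(1σ)   (ε cancels).
T⁴ = 259/(1·5.67×10⁻⁸) = 4.568×10⁹ K⁴.
T = (4.568×10⁹)^(1/4).

T ≈ 260 K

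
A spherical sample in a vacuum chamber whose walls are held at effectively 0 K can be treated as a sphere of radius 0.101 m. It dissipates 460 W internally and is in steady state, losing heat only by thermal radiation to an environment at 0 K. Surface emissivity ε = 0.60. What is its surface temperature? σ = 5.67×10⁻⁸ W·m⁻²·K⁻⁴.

T ≈ 570 K

Steady state: internal power = radiated power, P = εσA T⁴.
Radiating area A = 4πr² = 0.1282 m².
T⁴ = P/(εσA) = 460/(0.60·5.67×10⁻⁸·0.1282) = 1.055×10¹¹ K⁴.
T = (1.055×10¹¹)^(1/4).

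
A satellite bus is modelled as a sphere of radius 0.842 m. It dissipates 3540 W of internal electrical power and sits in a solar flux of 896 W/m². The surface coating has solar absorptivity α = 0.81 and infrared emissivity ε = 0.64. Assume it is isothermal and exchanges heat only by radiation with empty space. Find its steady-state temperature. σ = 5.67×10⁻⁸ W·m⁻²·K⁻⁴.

T ≈ 355 K

At steady state, absorbed solar power + internal power = radiated power.
Absorbed: α·S·A_cross = 0.81·896·2.227 = 1616 W (cross-section πr²).
Total input = 1616 + 3540 = 5156 W.
Radiated: εσ·A_surf·T⁴ with A_surf = 4πr² = 8.909 m².
T⁴ = 5156/(0.64·5.67×10⁻⁸·8.909) = 1.595×10¹⁰ K⁴.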